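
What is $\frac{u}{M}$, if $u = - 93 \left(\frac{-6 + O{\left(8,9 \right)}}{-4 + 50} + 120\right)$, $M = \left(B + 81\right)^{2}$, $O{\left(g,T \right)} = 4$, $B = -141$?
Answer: $- \frac{85529}{27600} \approx -3.0989$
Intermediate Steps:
$M = 3600$ ($M = \left(-141 + 81\right)^{2} = \left(-60\right)^{2} = 3600$)
$u = - \frac{256587}{23}$ ($u = - 93 \left(\frac{-6 + 4}{-4 + 50} + 120\right) = - 93 \left(- \frac{2}{46} + 120\right) = - 93 \left(\left(-2\right) \frac{1}{46} + 120\right) = - 93 \left(- \frac{1}{23} + 120\right) = \left(-93\right) \frac{2759}{23} = - \frac{256587}{23} \approx -11156.0$)
$\frac{u}{M} = - \frac{256587}{23 \cdot 3600} = \left(- \frac{256587}{23}\right) \frac{1}{3600} = - \frac{85529}{27600}$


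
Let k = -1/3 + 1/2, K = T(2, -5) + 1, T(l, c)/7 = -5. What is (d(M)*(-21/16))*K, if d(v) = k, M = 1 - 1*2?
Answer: 119/16 ≈ 7.4375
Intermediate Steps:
T(l, c) = -35 (T(l, c) = 7*(-5) = -35)
K = -34 (K = -35 + 1 = -34)
M = -1 (M = 1 - 2 = -1)
k = ⅙ (k = -1*⅓ + 1*(½) = -⅓ + ½ = ⅙ ≈ 0.16667)
d(v) = ⅙
(d(M)*(-21/16))*K = ((-21/16)/6)*(-34) = ((-21*1/16)/6)*(-34) = ((⅙)*(-21/16))*(-34) = -7/32*(-34) = 119/16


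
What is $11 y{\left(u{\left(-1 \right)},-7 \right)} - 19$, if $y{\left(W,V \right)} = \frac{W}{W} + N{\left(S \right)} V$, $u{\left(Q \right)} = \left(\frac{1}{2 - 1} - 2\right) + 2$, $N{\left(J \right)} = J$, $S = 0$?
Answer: $-8$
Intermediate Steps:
$u{\left(Q \right)} = 1$ ($u{\left(Q \right)} = \left(1^{-1} - 2\right) + 2 = \left(1 - 2\right) + 2 = -1 + 2 = 1$)
$y{\left(W,V \right)} = 1$ ($y{\left(W,V \right)} = \frac{W}{W} + 0 V = 1 + 0 = 1$)
$11 y{\left(u{\left(-1 \right)},-7 \right)} - 19 = 11 \cdot 1 - 19 = 11 - 19 = -8$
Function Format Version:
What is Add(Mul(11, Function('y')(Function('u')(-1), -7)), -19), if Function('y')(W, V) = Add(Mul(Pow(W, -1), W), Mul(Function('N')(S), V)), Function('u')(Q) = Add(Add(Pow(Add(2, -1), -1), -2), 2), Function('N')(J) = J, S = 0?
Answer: -8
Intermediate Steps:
Function('u')(Q) = 1 (Function('u')(Q) = Add(Add(Pow(1, -1), -2), 2) = Add(Add(1, -2), 2) = Add(-1, 2) = 1)
Function('y')(W, V) = 1 (Function('y')(W, V) = Add(Mul(Pow(W, -1), W), Mul(0, V)) = Add(1, 0) = 1)
Add(Mul(11, Function('y')(Function('u')(-1), -7)), -19) = Add(Mul(11, 1), -19) = Add(11, -19) = -8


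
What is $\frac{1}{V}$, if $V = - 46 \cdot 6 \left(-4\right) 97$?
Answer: $\frac{1}{107088} \approx 9.3381 \cdot 10^{-6}$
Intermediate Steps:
$V = 107088$ ($V = \left(-46\right) \left(-24\right) 97 = 1104 \cdot 97 = 107088$)
$\frac{1}{V} = \frac{1}{107088}$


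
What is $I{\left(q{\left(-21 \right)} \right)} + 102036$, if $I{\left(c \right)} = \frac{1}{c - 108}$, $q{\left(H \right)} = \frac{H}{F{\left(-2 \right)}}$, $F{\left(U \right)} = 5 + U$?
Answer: $\frac{11734139}{115} \approx 1.0204 \cdot 10^{5}$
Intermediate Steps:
$q{\left(H \right)} = \frac{H}{3}$ ($q{\left(H \right)} = \frac{H}{5 - 2} = \frac{H}{3}$)
$I{\left(c \right)} = \frac{1}{-108 + c}$
$I{\left(q{\left(-21 \right)} \right)} + 102036 = \frac{1}{-108 + \frac{1}{3} \left(-21\right)} + 102036 = \frac{1}{-108 - 7} + 102036 = \frac{1}{-115} + 102036 = - \frac{1}{115} + 102036 = \frac{11734139}{115}$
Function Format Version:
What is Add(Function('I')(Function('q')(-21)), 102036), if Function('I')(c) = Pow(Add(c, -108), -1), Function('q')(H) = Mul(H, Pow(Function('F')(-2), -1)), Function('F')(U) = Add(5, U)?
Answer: Rational(11734139, 115) ≈ 1.0204e+5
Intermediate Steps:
Function('q')(H) = Mul(Rational(1, 3), H) (Function('q')(H) = Mul(H, Pow(Add(5, -2), -1)) = Mul(H, Pow(3, -1)) = Mul(H, Rational(1, 3)) = Mul(Rational(1, 3), H))
Function('I')(c) = Pow(Add(-108, c), -1)
Add(Function('I')(Function('q')(-21)), 102036) = Add(Pow(Add(-108, Mul(Rational(1, 3), -21)), -1), 102036) = Add(Pow(Add(-108, -7), -1), 102036) = Add(Pow(-115, -1), 102036) = Add(Rational(-1, 115), 102036) = Rational(11734139, 115)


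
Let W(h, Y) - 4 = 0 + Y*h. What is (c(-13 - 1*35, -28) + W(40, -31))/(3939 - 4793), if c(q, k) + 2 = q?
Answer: 643/427 ≈ 1.5059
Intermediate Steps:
c(q, k) = -2 + q
W(h, Y) = 4 + Y*h (W(h, Y) = 4 + (0 + Y*h) = 4 + Y*h)
(c(-13 - 1*35, -28) + W(40, -31))/(3939 - 4793) = ((-2 + (-13 - 1*35)) + (4 - 31*40))/(3939 - 4793) = ((-2 + (-13 - 35)) + (4 - 1240))/(-854) = ((-2 - 48) - 1236)*(-1/854) = (-50 - 1236)*(-1/854) = -1286*(-1/854) = 643/427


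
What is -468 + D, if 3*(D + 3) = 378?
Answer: -345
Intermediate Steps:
D = 123 (D = -3 + (⅓)*378 = -3 + 126 = 123)
-468 + D = -468 + 123 = -345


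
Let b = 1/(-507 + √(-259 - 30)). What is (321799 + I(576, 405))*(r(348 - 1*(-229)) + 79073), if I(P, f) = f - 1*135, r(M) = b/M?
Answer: 3781437053079631979/148484026 - 5475173*I/148484026 ≈ 2.5467e+10 - 0.036874*I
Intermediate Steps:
b = (-507 - 17*I)/257338 (b = 1/(-507 + √(-289)) = 1/(-507 + 17*I) = (-507 - 17*I)/257338 ≈ -0.0019702 - 6.6061e-5*I)
r(M) = (-507/257338 - 17*I/257338)/M
I(P, f) = -135 + f (I(P, f) = f - 135 = -135 + f)
(321799 + I(576, 405))*(r(348 - 1*(-229)) + 79073) = (321799 + (-135 + 405))*((-507 - 17*I)/(257338*(348 - 1*(-229))) + 79073) = (321799 + 270)*((-507 - 17*I)/(257338*(348 + 229)) + 79073) = 322069*((1/257338)*(-507 - 17*I)/577 + 79073) = 322069*((1/257338)*(1/577)*(-507 - 17*I) + 79073) = 322069*((-507/148484026 - 17*I/148484026) + 79073) = 322069*(11741077387391/148484026 - 17*I/148484026) = 3781437053079631979/148484026 - 5475173*I/148484026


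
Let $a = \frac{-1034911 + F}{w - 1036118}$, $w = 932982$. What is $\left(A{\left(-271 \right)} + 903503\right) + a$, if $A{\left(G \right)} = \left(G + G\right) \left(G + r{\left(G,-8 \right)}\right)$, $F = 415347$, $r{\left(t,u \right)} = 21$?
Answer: $\frac{2435437113}{2344} \approx 1.039 \cdot 10^{6}$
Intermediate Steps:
$A{\left(G \right)} = 2 G \left(21 + G\right)$ ($A{\left(G \right)} = \left(G + G\right) \left(G + 21\right) = 2 G \left(21 + G\right)$)
$a = \frac{14081}{2344}$ ($a = \frac{-1034911 + 415347}{932982 - 1036118} = - \frac{619564}{-103136} = \left(-619564\right) \left(- \frac{1}{103136}\right) = \frac{14081}{2344} \approx 6.0073$)
$\left(A{\left(-271 \right)} + 903503\right) + a = \left(2 \left(-271\right) \left(21 - 271\right) + 903503\right) + \frac{14081}{2344} = \left(2 \left(-271\right) \left(-250\right) + 903503\right) + \frac{14081}{2344} = \left(135500 + 903503\right) + \frac{14081}{2344} = 1039003 + \frac{14081}{2344} = \frac{2435437113}{2344}$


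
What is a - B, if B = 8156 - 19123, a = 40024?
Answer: 50991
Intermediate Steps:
B = -10967
a - B = 40024 - 1*(-10967) = 40024 + 10967 = 50991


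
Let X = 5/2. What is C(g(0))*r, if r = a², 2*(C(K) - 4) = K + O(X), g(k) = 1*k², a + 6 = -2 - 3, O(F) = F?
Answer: 2541/4 ≈ 635.25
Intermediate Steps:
X = 5/2 (X = 5*(½) = 5/2 ≈ 2.5000)
a = -11 (a = -6 + (-2 - 3) = -6 - 5 = -11)
g(k) = k²
C(K) = 21/4 + K/2 (C(K) = 4 + (K + 5/2)/2 = 4 + (5/2 + K)/2 = 4 + (5/4 + K/2) = 21/4 + K/2)
r = 121 (r = (-11)² = 121)
C(g(0))*r = (21/4 + (½)*0²)*121 = (21/4 + (½)*0)*121 = (21/4 + 0)*121 = (21/4)*121 = 2541/4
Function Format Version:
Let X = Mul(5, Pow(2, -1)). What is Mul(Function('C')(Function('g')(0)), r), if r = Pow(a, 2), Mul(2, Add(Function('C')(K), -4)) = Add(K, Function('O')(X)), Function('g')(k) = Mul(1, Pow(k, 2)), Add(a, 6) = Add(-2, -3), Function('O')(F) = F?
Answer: Rational(2541, 4) ≈ 635.25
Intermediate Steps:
X = Rational(5, 2) (X = Mul(5, Rational(1, 2)) = Rational(5, 2) ≈ 2.5000)
a = -11 (a = Add(-6, Add(-2, -3)) = Add(-6, -5) = -11)
Function('g')(k) = Pow(k, 2)
Function('C')(K) = Add(Rational(21, 4), Mul(Rational(1, 2), K)) (Function('C')(K) = Add(4, Mul(Rational(1, 2), Add(K, Rational(5, 2)))) = Add(4, Mul(Rational(1, 2), Add(Rational(5, 2), K))) = Add(4, Add(Rational(5, 4), Mul(Rational(1, 2), K))) = Add(Rational(21, 4), Mul(Rational(1, 2), K)))
r = 121 (r = Pow(-11, 2) = 121)
Mul(Function('C')(Function('g')(0)), r) = Mul(Add(Rational(21, 4), Mul(Rational(1, 2), Pow(0, 2))), 121) = Mul(Add(Rational(21, 4), Mul(Rational(1, 2), 0)), 121) = Mul(Add(Rational(21, 4), 0), 121) = Mul(Rational(21, 4), 121) = Rational(2541, 4)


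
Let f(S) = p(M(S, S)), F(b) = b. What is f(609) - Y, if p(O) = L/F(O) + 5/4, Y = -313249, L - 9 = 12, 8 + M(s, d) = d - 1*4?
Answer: 249347227/796 ≈ 3.1325e+5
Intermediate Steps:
M(s, d) = -12 + d (M(s, d) = -8 + (d - 1*4) = -8 + (d - 4) = -8 + (-4 + d) = -12 + d)
L = 21 (L = 9 + 12 = 21)
p(O) = 5/4 + 21/O (p(O) = 21/O + 5/4 = 5/4 + 21/O)
f(S) = 5/4 + 21/(-12 + S)
f(609) - Y = (24 + 5*609)/(4*(-12 + 609)) - 1*(-313249) = (¼)*(24 + 3045)/597 + 313249 = (¼)*(1/597)*3069 + 313249 = 1023/796 + 313249 = 249347227/796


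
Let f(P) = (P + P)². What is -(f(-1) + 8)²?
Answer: -144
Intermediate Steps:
f(P) = 4*P² (f(P) = (2*P)² = 4*P²)
-(f(-1) + 8)² = -(4*(-1)² + 8)² = -(4*1 + 8)² = -(4 + 8)² = -1*12² = -1*144 = -144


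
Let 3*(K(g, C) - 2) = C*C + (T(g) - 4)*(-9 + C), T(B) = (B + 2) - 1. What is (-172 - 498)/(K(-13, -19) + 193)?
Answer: -1005/697 ≈ -1.4419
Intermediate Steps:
T(B) = 1 + B (T(B) = (2 + B) - 1 = 1 + B)
K(g, C) = 2 + C²/3 + (-9 + C)*(-3 + g)/3 (K(g, C) = 2 + (C*C + ((1 + g) - 4)*(-9 + C))/3 = 2 + (C² + (-3 + g)*(-9 + C))/3 = 2 + (C² + (-9 + C)*(-3 + g))/3 = 2 + (C²/3 + (-9 + C)*(-3 + g)/3) = 2 + C²/3 + (-9 + C)*(-3 + g)/3)
(-172 - 498)/(K(-13, -19) + 193) = (-172 - 498)/((11 - 1*(-19) - 3*(-13) + (⅓)*(-19)² + (⅓)*(-19)*(-13)) + 193) = -670/((11 + 19 + 39 + (⅓)*361 + 247/3) + 193) = -670/((11 + 19 + 39 + 361/3 + 247/3) + 193) = -670/(815/3 + 193) = -670/1394/3 = -670*3/1394 = -1005/697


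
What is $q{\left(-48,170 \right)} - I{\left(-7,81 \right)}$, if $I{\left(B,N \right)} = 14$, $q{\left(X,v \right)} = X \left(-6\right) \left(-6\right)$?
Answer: $-1742$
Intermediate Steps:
$q{\left(X,v \right)} = 36 X$ ($q{\left(X,v \right)} = - 6 X \left(-6\right) = 36 X$)
$q{\left(-48,170 \right)} - I{\left(-7,81 \right)} = 36 \left(-48\right) - 14 = -1728 - 14 = -1742$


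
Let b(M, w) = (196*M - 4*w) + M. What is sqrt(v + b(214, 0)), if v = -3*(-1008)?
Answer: sqrt(45182) ≈ 212.56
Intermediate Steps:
v = 3024
b(M, w) = -4*w + 197*M (b(M, w) = (-4*w + 196*M) + M = -4*w + 197*M)
sqrt(v + b(214, 0)) = sqrt(3024 + (-4*0 + 197*214)) = sqrt(3024 + (0 + 42158)) = sqrt(3024 + 42158) = sqrt(45182)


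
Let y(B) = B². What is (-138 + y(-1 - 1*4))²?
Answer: 12769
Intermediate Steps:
(-138 + y(-1 - 1*4))² = (-138 + (-1 - 1*4)²)² = (-138 + (-1 - 4)²)² = (-138 + (-5)²)² = (-138 + 25)² = (-113)² = 12769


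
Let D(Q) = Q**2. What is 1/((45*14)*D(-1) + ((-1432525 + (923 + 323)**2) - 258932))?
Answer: -1/138311 ≈ -7.2301e-6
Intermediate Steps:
1/((45*14)*D(-1) + ((-1432525 + (923 + 323)**2) - 258932)) = 1/((45*14)*(-1)**2 + ((-1432525 + (923 + 323)**2) - 258932)) = 1/(630*1 + ((-1432525 + 1246**2) - 258932)) = 1/(630 + ((-1432525 + 1552516) - 258932)) = 1/(630 + (119991 - 258932)) = 1/(630 - 138941) = 1/(-138311) = -1/138311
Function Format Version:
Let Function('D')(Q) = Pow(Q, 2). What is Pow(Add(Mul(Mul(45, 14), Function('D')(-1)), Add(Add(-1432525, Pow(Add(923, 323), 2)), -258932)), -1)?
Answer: Rational(-1, 138311) ≈ -7.2301e-6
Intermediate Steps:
Pow(Add(Mul(Mul(45, 14), Function('D')(-1)), Add(Add(-1432525, Pow(Add(923, 323), 2)), -258932)), -1) = Pow(Add(Mul(Mul(45, 14), Pow(-1, 2)), Add(Add(-1432525, Pow(Add(923, 323), 2)), -258932)), -1) = Pow(Add(Mul(630, 1), Add(Add(-1432525, Pow(1246, 2)), -258932)), -1) = Pow(Add(630, Add(Add(-1432525, 1552516), -258932)), -1) = Pow(Add(630, Add(119991, -258932)), -1) = Pow(Add(630, -138941), -1) = Pow(-138311, -1) = Rational(-1, 138311)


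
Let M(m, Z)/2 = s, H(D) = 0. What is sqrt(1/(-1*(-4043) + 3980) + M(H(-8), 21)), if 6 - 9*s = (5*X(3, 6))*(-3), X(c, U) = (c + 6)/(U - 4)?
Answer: sqrt(9462245970)/24069 ≈ 4.0415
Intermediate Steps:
X(c, U) = (6 + c)/(-4 + U)
s = 49/6 (s = 2/3 - 5*((6 + 3)/(-4 + 6))*(-3)/9 = 2/3 - 5*(9/2)*(-3)/9 = 2/3 - 5*(-3)/2 = 2/3 - 1/9*(-135/2) = 2/3 + 15/2 = 49/6 ≈ 8.1667)
M(m, Z) = 49/3 (M(m, Z) = 2*(49/6) = 49/3)
sqrt(1/(-1*(-4043) + 3980) + M(H(-8), 21)) = sqrt(1/(-1*(-4043) + 3980) + 49/3) = sqrt(1/(4043 + 3980) + 49/3) = sqrt(1/8023 + 49/3) = sqrt(393130/24069) = sqrt(9462245970)/24069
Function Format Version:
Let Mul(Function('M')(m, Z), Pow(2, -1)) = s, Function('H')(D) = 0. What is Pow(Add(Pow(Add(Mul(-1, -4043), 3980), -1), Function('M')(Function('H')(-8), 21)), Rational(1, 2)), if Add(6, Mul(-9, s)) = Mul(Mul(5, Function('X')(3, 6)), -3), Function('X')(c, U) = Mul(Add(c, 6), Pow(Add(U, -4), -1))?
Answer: Mul(Rational(1, 24069), Pow(9462245970, Rational(1, 2))) ≈ 4.0415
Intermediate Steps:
Function('X')(c, U) = Mul(Pow(Add(-4, U), -1), Add(6, c)) (Function('X')(c, U) = Mul(Add(6, c), Pow(Add(-4, U), -1)) = Mul(Pow(Add(-4, U), -1), Add(6, c)))
s = Rational(49, 6) (s = Add(Rational(2, 3), Mul(Rational(-1, 9), Mul(Mul(5, Mul(Pow(Add(-4, 6), -1), Add(6, 3))), -3))) = Add(Rational(2, 3), Mul(Rational(-1, 9), Mul(Mul(5, Mul(Pow(2, -1), 9)), -3))) = Add(Rational(2, 3), Mul(Rational(-1, 9), Mul(Mul(5, Mul(Rational(1, 2), 9)), -3))) = Add(Rational(2, 3), Mul(Rational(-1, 9), Mul(Mul(5, Rational(9, 2)), -3))) = Add(Rational(2, 3), Mul(Rational(-1, 9), Mul(Rational(45, 2), -3))) = Add(Rational(2, 3), Mul(Rational(-1, 9), Rational(-135, 2))) = Add(Rational(2, 3), Rational(15, 2)) = Rational(49, 6) ≈ 8.1667)
Function('M')(m, Z) = Rational(49, 3) (Function('M')(m, Z) = Mul(2, Rational(49, 6)) = Rational(49, 3))
Pow(Add(Pow(Add(Mul(-1, -4043), 3980), -1), Function('M')(Function('H')(-8), 21)), Rational(1, 2)) = Pow(Add(Pow(Add(Mul(-1, -4043), 3980), -1), Rational(49, 3)), Rational(1, 2)) = Pow(Add(Pow(Add(4043, 3980), -1), Rational(49, 3)), Rational(1, 2)) = Pow(Add(Pow(8023, -1), Rational(49, 3)), Rational(1, 2)) = Pow(Add(Rational(1, 8023), Rational(49, 3)), Rational(1, 2)) = Pow(Rational(393130, 24069), Rational(1, 2)) = Mul(Rational(1, 24069), Pow(9462245970, Rational(1, 2)))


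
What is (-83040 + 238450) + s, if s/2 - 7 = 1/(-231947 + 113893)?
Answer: 9174212447/59027 ≈ 1.5542e+5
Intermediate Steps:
s = 826377/59027 (s = 14 + 2/(-231947 + 113893) = 14 + 2/(-118054) = 14 + 2*(-1/118054) = 14 - 1/59027 = 826377/59027 ≈ 14.000)
(-83040 + 238450) + s = (-83040 + 238450) + 826377/59027 = 155410 + 826377/59027 = 9174212447/59027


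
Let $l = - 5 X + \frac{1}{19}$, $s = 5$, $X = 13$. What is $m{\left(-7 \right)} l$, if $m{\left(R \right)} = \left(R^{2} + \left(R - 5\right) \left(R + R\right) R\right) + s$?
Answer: $\frac{1384548}{19} \approx 72871.0$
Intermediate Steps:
$l = - \frac{1234}{19}$ ($l = \left(-5\right) 13 + \frac{1}{19} = -65 + \frac{1}{19} = - \frac{1234}{19} \approx -64.947$)
$m{\left(R \right)} = 5 + R^{2} + 2 R^{2} \left(-5 + R\right)$ ($m{\left(R \right)} = \left(R^{2} + \left(R - 5\right) \left(R + R\right) R\right) + 5 = \left(R^{2} + \left(-5 + R\right) 2 R R\right) + 5 = \left(R^{2} + 2 R \left(-5 + R\right) R\right) + 5 = \left(R^{2} + 2 R^{2} \left(-5 + R\right)\right) + 5 = 5 + R^{2} + 2 R^{2} \left(-5 + R\right)$)
$m{\left(-7 \right)} l = \left(5 - 9 \left(-7\right)^{2} + 2 \left(-7\right)^{3}\right) \left(- \frac{1234}{19}\right) = \left(5 - 441 + 2 \left(-343\right)\right) \left(- \frac{1234}{19}\right) = \left(5 - 441 - 686\right) \left(- \frac{1234}{19}\right) = \left(-1122\right) \left(- \frac{1234}{19}\right) = \frac{1384548}{19}$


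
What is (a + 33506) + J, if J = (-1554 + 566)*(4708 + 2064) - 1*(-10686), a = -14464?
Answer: -6661008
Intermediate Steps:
J = -6680050 (J = -988*6772 + 10686 = -6690736 + 10686 = -6680050)
(a + 33506) + J = (-14464 + 33506) - 6680050 = 19042 - 6680050 = -6661008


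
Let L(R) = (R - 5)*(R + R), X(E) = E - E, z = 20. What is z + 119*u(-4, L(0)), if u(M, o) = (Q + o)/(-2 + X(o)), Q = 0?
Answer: 20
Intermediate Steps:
X(E) = 0
L(R) = 2*R*(-5 + R) (L(R) = (-5 + R)*(2*R) = 2*R*(-5 + R))
u(M, o) = -o/2 (u(M, o) = (0 + o)/(-2 + 0) = o/(-2) = o*(-½) = -o/2)
z + 119*u(-4, L(0)) = 20 + 119*(-0*(-5 + 0)) = 20 + 119*(-0*(-5)) = 20 + 119*(-½*0) = 20 + 119*0 = 20 + 0 = 20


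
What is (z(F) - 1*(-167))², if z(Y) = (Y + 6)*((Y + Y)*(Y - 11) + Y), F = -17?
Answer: 102373924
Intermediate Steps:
z(Y) = (6 + Y)*(Y + 2*Y*(-11 + Y)) (z(Y) = (6 + Y)*((2*Y)*(-11 + Y) + Y) = (6 + Y)*(2*Y*(-11 + Y) + Y) = (6 + Y)*(Y + 2*Y*(-11 + Y)))
(z(F) - 1*(-167))² = (-17*(-126 - 9*(-17) + 2*(-17)²) - 1*(-167))² = (-17*(-126 + 153 + 2*289) + 167)² = (-17*(-126 + 153 + 578) + 167)² = (-17*605 + 167)² = (-10285 + 167)² = (-10118)² = 102373924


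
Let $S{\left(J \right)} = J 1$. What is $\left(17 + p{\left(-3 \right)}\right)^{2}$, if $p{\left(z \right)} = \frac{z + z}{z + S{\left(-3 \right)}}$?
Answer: $324$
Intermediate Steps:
$S{\left(J \right)} = J$
$p{\left(z \right)} = \frac{2 z}{-3 + z}$ ($p{\left(z \right)} = \frac{z + z}{z - 3} = \frac{2 z}{-3 + z}$)
$\left(17 + p{\left(-3 \right)}\right)^{2} = \left(17 + 2 \left(-3\right) \frac{1}{-3 - 3}\right)^{2} = \left(17 + 2 \left(-3\right) \frac{1}{-6}\right)^{2} = \left(17 + 2 \left(-3\right) \left(- \frac{1}{6}\right)\right)^{2} = \left(17 + 1\right)^{2} = 18^{2} = 324$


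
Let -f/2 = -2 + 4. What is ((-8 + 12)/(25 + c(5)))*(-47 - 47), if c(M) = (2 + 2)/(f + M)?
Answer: -376/29 ≈ -12.966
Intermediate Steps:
f = -4 (f = -2*(-2 + 4) = -2*2 = -4)
c(M) = 4/(-4 + M) (c(M) = (2 + 2)/(-4 + M) = 4/(-4 + M))
((-8 + 12)/(25 + c(5)))*(-47 - 47) = ((-8 + 12)/(25 + 4/(-4 + 5)))*(-47 - 47) = (4/(25 + 4/1))*(-94) = (4/(25 + 4*1))*(-94) = (4/(25 + 4))*(-94) = (4/29)*(-94) = -376/29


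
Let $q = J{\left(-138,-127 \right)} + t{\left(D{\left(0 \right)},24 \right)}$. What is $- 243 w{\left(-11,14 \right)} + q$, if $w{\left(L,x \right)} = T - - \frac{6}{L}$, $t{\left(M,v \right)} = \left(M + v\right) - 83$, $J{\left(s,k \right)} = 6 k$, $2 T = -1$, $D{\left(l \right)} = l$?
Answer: $- \frac{12473}{22} \approx -566.95$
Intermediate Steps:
$T = - \frac{1}{2}$ ($T = \frac{1}{2} \left(-1\right) = - \frac{1}{2} \approx -0.5$)
$t{\left(M,v \right)} = -83 + M + v$
$w{\left(L,x \right)} = - \frac{1}{2} + \frac{6}{L}$ ($w{\left(L,x \right)} = - \frac{1}{2} - - \frac{6}{L} = - \frac{1}{2} + \frac{6}{L}$)
$q = -821$ ($q = 6 \left(-127\right) + \left(-83 + 0 + 24\right) = -762 - 59 = -821$)
$- 243 w{\left(-11,14 \right)} + q = - 243 \frac{12 - -11}{2 \left(-11\right)} - 821 = - 243 \cdot \frac{1}{2} \left(- \frac{1}{11}\right) \left(12 + 11\right) - 821 = - 243 \cdot \frac{1}{2} \left(- \frac{1}{11}\right) 23 - 821 = \left(-243\right) \left(- \frac{23}{22}\right) - 821 = \frac{5589}{22} - 821 = - \frac{12473}{22}$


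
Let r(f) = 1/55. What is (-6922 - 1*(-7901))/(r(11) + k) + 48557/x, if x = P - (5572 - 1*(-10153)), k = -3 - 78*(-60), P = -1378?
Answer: -11569697417/4399507308 ≈ -2.6298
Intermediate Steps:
k = 4677 (k = -3 + 4680 = 4677)
x = -17103 (x = -1378 - (5572 - 1*(-10153)) = -1378 - (5572 + 10153) = -1378 - 1*15725 = -1378 - 15725 = -17103)
r(f) = 1/55
(-6922 - 1*(-7901))/(r(11) + k) + 48557/x = (-6922 - 1*(-7901))/(1/55 + 4677) + 48557/(-17103) = (-6922 + 7901)/(257236/55) + 48557*(-1/17103) = 979*(55/257236) - 48557/17103 = 53845/257236 - 48557/17103 = -11569697417/4399507308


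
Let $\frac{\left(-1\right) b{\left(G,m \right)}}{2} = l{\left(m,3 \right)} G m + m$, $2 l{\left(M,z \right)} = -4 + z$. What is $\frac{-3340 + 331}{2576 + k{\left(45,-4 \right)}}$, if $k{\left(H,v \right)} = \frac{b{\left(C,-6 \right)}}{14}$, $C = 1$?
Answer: $- \frac{21063}{18035} \approx -1.1679$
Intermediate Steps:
$l{\left(M,z \right)} = -2 + \frac{z}{2}$ ($l{\left(M,z \right)} = \frac{-4 + z}{2} = -2 + \frac{z}{2}$)
$b{\left(G,m \right)} = - 2 m + G m$ ($b{\left(G,m \right)} = - 2 \left(\left(-2 + \frac{1}{2} \cdot 3\right) G m + m\right) = - 2 \left(\left(-2 + \frac{3}{2}\right) G m + m\right) = - 2 \left(- \frac{G}{2} m + m\right) = - 2 \left(- \frac{G m}{2} + m\right) = - 2 \left(m - \frac{G m}{2}\right) = - 2 m + G m$)
$k{\left(H,v \right)} = \frac{3}{7}$ ($k{\left(H,v \right)} = \frac{\left(-6\right) \left(-2 + 1\right)}{14} = \left(-6\right) \left(-1\right) \frac{1}{14} = 6 \cdot \frac{1}{14} = \frac{3}{7}$)
$\frac{-3340 + 331}{2576 + k{\left(45,-4 \right)}} = \frac{-3340 + 331}{2576 + \frac{3}{7}} = - \frac{3009}{\frac{18035}{7}} = \left(-3009\right) \frac{7}{18035} = - \frac{21063}{18035}$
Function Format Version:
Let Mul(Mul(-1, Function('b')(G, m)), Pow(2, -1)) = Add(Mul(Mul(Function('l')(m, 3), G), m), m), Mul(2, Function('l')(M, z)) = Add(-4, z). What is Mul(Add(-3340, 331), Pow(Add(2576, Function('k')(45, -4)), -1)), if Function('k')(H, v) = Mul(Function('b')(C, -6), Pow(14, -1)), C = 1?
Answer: Rational(-21063, 18035) ≈ -1.1679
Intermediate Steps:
Function('l')(M, z) = Add(-2, Mul(Rational(1, 2), z)) (Function('l')(M, z) = Mul(Rational(1, 2), Add(-4, z)) = Add(-2, Mul(Rational(1, 2), z)))
Function('b')(G, m) = Add(Mul(-2, m), Mul(G, m)) (Function('b')(G, m) = Mul(-2, Add(Mul(Mul(Add(-2, Mul(Rational(1, 2), 3)), G), m), m)) = Mul(-2, Add(Mul(Mul(Add(-2, Rational(3, 2)), G), m), m)) = Mul(-2, Add(Mul(Mul(Rational(-1, 2), G), m), m)) = Mul(-2, Add(Mul(Rational(-1, 2), G, m), m)) = Mul(-2, Add(m, Mul(Rational(-1, 2), G, m))) = Add(Mul(-2, m), Mul(G, m)))
Function('k')(H, v) = Rational(3, 7) (Function('k')(H, v) = Mul(Mul(-6, Add(-2, 1)), Pow(14, -1)) = Mul(Mul(-6, -1), Rational(1, 14)) = Mul(6, Rational(1, 14)) = Rational(3, 7))
Mul(Add(-3340, 331), Pow(Add(2576, Function('k')(45, -4)), -1)) = Mul(Add(-3340, 331), Pow(Add(2576, Rational(3, 7)), -1)) = Mul(-3009, Pow(Rational(18035, 7), -1)) = Mul(-3009, Rational(7, 18035)) = Rational(-21063, 18035)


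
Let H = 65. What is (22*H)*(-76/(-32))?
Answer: 13585/4 ≈ 3396.3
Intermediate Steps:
(22*H)*(-76/(-32)) = (22*65)*(-76/(-32)) = 1430*(-76*(-1/32)) = 1430*(19/8) = 13585/4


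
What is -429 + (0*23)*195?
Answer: -429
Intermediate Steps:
-429 + (0*23)*195 = -429 + 0*195 = -429 + 0 = -429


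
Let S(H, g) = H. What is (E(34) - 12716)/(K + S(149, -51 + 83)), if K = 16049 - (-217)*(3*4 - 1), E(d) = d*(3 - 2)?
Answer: -12682/18585 ≈ -0.68238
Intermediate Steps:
E(d) = d (E(d) = d*1 = d)
K = 18436 (K = 16049 - (-217)*(12 - 1) = 16049 - (-217)*11 = 16049 - 1*(-2387) = 16049 + 2387 = 18436)
(E(34) - 12716)/(K + S(149, -51 + 83)) = (34 - 12716)/(18436 + 149) = -12682/18585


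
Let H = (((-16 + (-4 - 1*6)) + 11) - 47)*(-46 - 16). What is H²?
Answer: 14776336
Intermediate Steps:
H = 3844 (H = (((-16 + (-4 - 6)) + 11) - 47)*(-62) = (((-16 - 10) + 11) - 47)*(-62) = ((-26 + 11) - 47)*(-62) = (-15 - 47)*(-62) = -62*(-62) = 3844)
H² = 3844² = 14776336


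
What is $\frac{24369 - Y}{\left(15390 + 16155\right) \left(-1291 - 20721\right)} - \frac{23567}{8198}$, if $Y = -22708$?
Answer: $- \frac{8182284659713}{2846216645460} \approx -2.8748$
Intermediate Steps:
$\frac{24369 - Y}{\left(15390 + 16155\right) \left(-1291 - 20721\right)} - \frac{23567}{8198} = \frac{24369 - -22708}{\left(15390 + 16155\right) \left(-1291 - 20721\right)} - \frac{23567}{8198} = \frac{24369 + 22708}{31545 \left(-22012\right)} - \frac{23567}{8198} = \frac{47077}{-694368540} - \frac{23567}{8198} = 47077 \left(- \frac{1}{694368540}\right) - \frac{23567}{8198} = - \frac{47077}{694368540} - \frac{23567}{8198} = - \frac{8182284659713}{2846216645460}$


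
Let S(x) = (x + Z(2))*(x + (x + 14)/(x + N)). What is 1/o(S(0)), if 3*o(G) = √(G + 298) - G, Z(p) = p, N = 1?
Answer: -42/229 - 3*√326/458 ≈ -0.30167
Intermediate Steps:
S(x) = (2 + x)*(x + (14 + x)/(1 + x)) (S(x) = (x + 2)*(x + (x + 14)/(x + 1)) = (2 + x)*(x + (14 + x)/(1 + x)))
o(G) = -G/3 + √(298 + G)/3 (o(G) = (√(G + 298) - G)/3 = (√(298 + G) - G)/3 = -G/3 + √(298 + G)/3)
1/o(S(0)) = 1/(-(28 + 0³ + 4*0² + 18*0)/(3*(1 + 0)) + √(298 + (28 + 0³ + 4*0² + 18*0)/(1 + 0))/3) = 1/(-(28 + 0 + 4*0 + 0)/(3*1) + √(298 + (28 + 0 + 4*0 + 0)/1)/3) = 1/(-(28 + 0 + 0 + 0)/3 + √(298 + 1*(28 + 0 + 0 + 0))/3) = 1/(-28/3 + √(298 + 1*28)/3) = 1/(-⅓*28 + √(298 + 28)/3) = 1/(-28/3 + √326/3)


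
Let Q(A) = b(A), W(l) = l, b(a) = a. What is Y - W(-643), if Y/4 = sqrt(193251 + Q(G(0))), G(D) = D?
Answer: 643 + 4*sqrt(193251) ≈ 2401.4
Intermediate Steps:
Q(A) = A
Y = 4*sqrt(193251) (Y = 4*sqrt(193251 + 0) = 4*sqrt(193251) ≈ 1758.4)
Y - W(-643) = 4*sqrt(193251) - 1*(-643) = 4*sqrt(193251) + 643 = 643 + 4*sqrt(193251)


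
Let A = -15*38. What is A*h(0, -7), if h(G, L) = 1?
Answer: -570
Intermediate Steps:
A = -570
A*h(0, -7) = -570*1 = -570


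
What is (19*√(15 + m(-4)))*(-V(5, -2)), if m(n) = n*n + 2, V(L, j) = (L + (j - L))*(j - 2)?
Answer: -152*√33 ≈ -873.17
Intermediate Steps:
V(L, j) = j*(-2 + j)
m(n) = 2 + n² (m(n) = n² + 2 = 2 + n²)
(19*√(15 + m(-4)))*(-V(5, -2)) = (19*√(15 + (2 + (-4)²)))*(-(-2)*(-2 - 2)) = (19*√(15 + (2 + 16)))*(-(-2)*(-4)) = (19*√(15 + 18))*(-1*8) = (19*√33)*(-8) = -152*√33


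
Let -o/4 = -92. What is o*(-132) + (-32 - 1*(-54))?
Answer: -48554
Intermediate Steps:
o = 368 (o = -4*(-92) = 368)
o*(-132) + (-32 - 1*(-54)) = 368*(-132) + (-32 - 1*(-54)) = -48576 + (-32 + 54) = -48576 + 22 = -48554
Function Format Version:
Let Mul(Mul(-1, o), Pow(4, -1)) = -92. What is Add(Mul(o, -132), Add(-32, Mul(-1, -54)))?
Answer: -48554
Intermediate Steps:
o = 368 (o = Mul(-4, -92) = 368)
Add(Mul(o, -132), Add(-32, Mul(-1, -54))) = Add(Mul(368, -132), Add(-32, Mul(-1, -54))) = Add(-48576, Add(-32, 54)) = Add(-48576, 22) = -48554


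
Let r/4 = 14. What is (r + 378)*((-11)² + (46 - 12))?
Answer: 67270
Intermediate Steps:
r = 56 (r = 4*14 = 56)
(r + 378)*((-11)² + (46 - 12)) = (56 + 378)*((-11)² + (46 - 12)) = 434*(121 + 34) = 434*155 = 67270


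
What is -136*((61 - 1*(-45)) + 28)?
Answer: -18224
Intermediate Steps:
-136*((61 - 1*(-45)) + 28) = -136*((61 + 45) + 28) = -136*(106 + 28) = -136*134 = -18224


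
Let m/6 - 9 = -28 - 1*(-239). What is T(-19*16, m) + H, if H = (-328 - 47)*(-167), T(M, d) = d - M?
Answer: 64249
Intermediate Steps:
m = 1320 (m = 54 + 6*(-28 - 1*(-239)) = 54 + 6*(-28 + 239) = 54 + 6*211 = 54 + 1266 = 1320)
H = 62625 (H = -375*(-167) = 62625)
T(-19*16, m) + H = (1320 - (-19)*16) + 62625 = (1320 - 1*(-304)) + 62625 = (1320 + 304) + 62625 = 1624 + 62625 = 64249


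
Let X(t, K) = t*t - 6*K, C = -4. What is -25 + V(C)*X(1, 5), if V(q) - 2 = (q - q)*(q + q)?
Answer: -83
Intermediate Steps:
X(t, K) = t**2 - 6*K
V(q) = 2 (V(q) = 2 + (q - q)*(q + q) = 2 + 0*(2*q) = 2 + 0 = 2)
-25 + V(C)*X(1, 5) = -25 + 2*(1**2 - 6*5) = -25 + 2*(1 - 30) = -25 + 2*(-29) = -25 - 58 = -83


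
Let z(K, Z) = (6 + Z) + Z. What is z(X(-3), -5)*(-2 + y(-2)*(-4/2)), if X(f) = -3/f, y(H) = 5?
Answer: 48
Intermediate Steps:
z(K, Z) = 6 + 2*Z
z(X(-3), -5)*(-2 + y(-2)*(-4/2)) = (6 + 2*(-5))*(-2 + 5*(-4/2)) = (6 - 10)*(-2 + 5*(-4*½)) = -4*(-2 + 5*(-2)) = -4*(-2 - 10) = -4*(-12) = 48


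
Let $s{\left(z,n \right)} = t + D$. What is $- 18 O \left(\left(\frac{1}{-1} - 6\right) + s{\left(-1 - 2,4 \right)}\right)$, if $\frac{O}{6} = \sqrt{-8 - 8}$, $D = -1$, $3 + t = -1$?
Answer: $5184 i \approx 5184.0 i$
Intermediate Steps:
$t = -4$ ($t = -3 - 1 = -4$)
$s{\left(z,n \right)} = -5$ ($s{\left(z,n \right)} = -4 - 1 = -5$)
$O = 24 i$ ($O = 6 \sqrt{-8 - 8} = 6 \sqrt{-16} = 6 \cdot 4 i = 24 i \approx 24.0 i$)
$- 18 O \left(\left(\frac{1}{-1} - 6\right) + s{\left(-1 - 2,4 \right)}\right) = - 18 \cdot 24 i \left(\left(\frac{1}{-1} - 6\right) - 5\right) = - 432 i \left(\left(-1 - 6\right) - 5\right) = - 432 i \left(-7 - 5\right) = - 432 i \left(-12\right) = 5184 i$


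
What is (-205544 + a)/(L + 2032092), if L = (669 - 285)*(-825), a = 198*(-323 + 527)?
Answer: -41288/428823 ≈ -0.096282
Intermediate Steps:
a = 40392 (a = 198*204 = 40392)
L = -316800 (L = 384*(-825) = -316800)
(-205544 + a)/(L + 2032092) = (-205544 + 40392)/(-316800 + 2032092) = -165152/1715292 = -165152*1/1715292 = -41288/428823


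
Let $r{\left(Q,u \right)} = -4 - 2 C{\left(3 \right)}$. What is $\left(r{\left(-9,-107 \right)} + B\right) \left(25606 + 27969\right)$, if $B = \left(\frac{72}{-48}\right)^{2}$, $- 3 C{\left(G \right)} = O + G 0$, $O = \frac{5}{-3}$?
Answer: $- \frac{5518225}{36} \approx -1.5328 \cdot 10^{5}$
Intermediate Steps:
$O = - \frac{5}{3}$ ($O = 5 \left(- \frac{1}{3}\right) = - \frac{5}{3} \approx -1.6667$)
$C{\left(G \right)} = \frac{5}{9}$ ($C{\left(G \right)} = - \frac{- \frac{5}{3} + G 0}{3} = - \frac{- \frac{5}{3} + 0}{3} = \left(- \frac{1}{3}\right) \left(- \frac{5}{3}\right) = \frac{5}{9}$)
$B = \frac{9}{4}$ ($B = \left(72 \left(- \frac{1}{48}\right)\right)^{2} = \left(- \frac{3}{2}\right)^{2} = \frac{9}{4} \approx 2.25$)
$r{\left(Q,u \right)} = - \frac{46}{9}$ ($r{\left(Q,u \right)} = -4 - \frac{10}{9} = - \frac{46}{9}$)
$\left(r{\left(-9,-107 \right)} + B\right) \left(25606 + 27969\right) = \left(- \frac{46}{9} + \frac{9}{4}\right) \left(25606 + 27969\right) = \left(- \frac{103}{36}\right) 53575 = - \frac{5518225}{36}$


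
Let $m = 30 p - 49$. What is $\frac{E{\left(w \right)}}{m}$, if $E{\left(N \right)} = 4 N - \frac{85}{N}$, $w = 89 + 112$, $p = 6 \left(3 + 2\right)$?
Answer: $\frac{161519}{171051} \approx 0.94427$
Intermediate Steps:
$p = 30$ ($p = 6 \cdot 5 = 30$)
$w = 201$
$m = 851$ ($m = 30 \cdot 30 - 49 = 900 - 49 = 851$)
$E{\left(N \right)} = - \frac{85}{N} + 4 N$ ($E{\left(N \right)} = 4 N - \frac{85}{N} = - \frac{85}{N} + 4 N$)
$\frac{E{\left(w \right)}}{m} = \frac{- \frac{85}{201} + 4 \cdot 201}{851} = \left(\left(-85\right) \frac{1}{201} + 804\right) \frac{1}{851} = \left(- \frac{85}{201} + 804\right) \frac{1}{851} = \frac{161519}{201} \cdot \frac{1}{851} = \frac{161519}{171051}$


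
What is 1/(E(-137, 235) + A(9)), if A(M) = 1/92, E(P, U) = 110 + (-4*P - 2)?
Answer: 92/60353 ≈ 0.0015244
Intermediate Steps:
E(P, U) = 108 - 4*P (E(P, U) = 110 + (-2 - 4*P) = 108 - 4*P)
A(M) = 1/92
1/(E(-137, 235) + A(9)) = 1/((108 - 4*(-137)) + 1/92) = 1/((108 + 548) + 1/92) = 1/(656 + 1/92) = 1/(60353/92) = 92/60353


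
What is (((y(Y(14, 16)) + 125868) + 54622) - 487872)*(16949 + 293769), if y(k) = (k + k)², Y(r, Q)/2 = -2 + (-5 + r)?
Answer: -95265517364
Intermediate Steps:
Y(r, Q) = -14 + 2*r (Y(r, Q) = 2*(-2 + (-5 + r)) = 2*(-7 + r) = -14 + 2*r)
y(k) = 4*k² (y(k) = (2*k)² = 4*k²)
(((y(Y(14, 16)) + 125868) + 54622) - 487872)*(16949 + 293769) = (((4*(-14 + 2*14)² + 125868) + 54622) - 487872)*(16949 + 293769) = (((4*(-14 + 28)² + 125868) + 54622) - 487872)*310718 = (((4*14² + 125868) + 54622) - 487872)*310718 = (((4*196 + 125868) + 54622) - 487872)*310718 = (((784 + 125868) + 54622) - 487872)*310718 = ((126652 + 54622) - 487872)*310718 = (181274 - 487872)*310718 = -306598*310718 = -95265517364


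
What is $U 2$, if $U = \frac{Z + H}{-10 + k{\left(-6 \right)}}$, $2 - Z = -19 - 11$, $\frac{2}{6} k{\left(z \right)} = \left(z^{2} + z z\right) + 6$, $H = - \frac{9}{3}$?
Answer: $\frac{29}{112} \approx 0.25893$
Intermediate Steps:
$H = -3$ ($H = \left(-9\right) \frac{1}{3} = -3$)
$k{\left(z \right)} = 18 + 6 z^{2}$ ($k{\left(z \right)} = 3 \left(\left(z^{2} + z z\right) + 6\right) = 3 \left(\left(z^{2} + z^{2}\right) + 6\right) = 3 \left(2 z^{2} + 6\right) = 3 \left(6 + 2 z^{2}\right) = 18 + 6 z^{2}$)
$Z = 32$ ($Z = 2 - \left(-19 - 11\right) = 2 - -30 = 2 + 30 = 32$)
$U = \frac{29}{224}$ ($U = \frac{32 - 3}{-10 + \left(18 + 6 \left(-6\right)^{2}\right)} = \frac{29}{-10 + \left(18 + 6 \cdot 36\right)} = \frac{29}{-10 + \left(18 + 216\right)} = \frac{29}{-10 + 234} = \frac{29}{224} \approx 0.12946$)
$U 2 = \frac{29}{224} \cdot 2 = \frac{29}{112}$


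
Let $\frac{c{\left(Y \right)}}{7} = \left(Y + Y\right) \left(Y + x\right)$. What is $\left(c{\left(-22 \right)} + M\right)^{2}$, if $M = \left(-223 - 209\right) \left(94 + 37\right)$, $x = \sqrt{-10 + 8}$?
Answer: $2481444128 + 30686656 i \sqrt{2} \approx 2.4814 \cdot 10^{9} + 4.3398 \cdot 10^{7} i$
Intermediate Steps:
$x = i \sqrt{2}$ ($x = \sqrt{-2} = i \sqrt{2} \approx 1.4142 i$)
$M = -56592$ ($M = \left(-432\right) 131 = -56592$)
$c{\left(Y \right)} = 14 Y \left(Y + i \sqrt{2}\right)$ ($c{\left(Y \right)} = 7 \left(Y + Y\right) \left(Y + i \sqrt{2}\right) = 7 \cdot 2 Y \left(Y + i \sqrt{2}\right) = 14 Y \left(Y + i \sqrt{2}\right)$)
$\left(c{\left(-22 \right)} + M\right)^{2} = \left(14 \left(-22\right) \left(-22 + i \sqrt{2}\right) - 56592\right)^{2} = \left(\left(6776 - 308 i \sqrt{2}\right) - 56592\right)^{2} = \left(-49816 - 308 i \sqrt{2}\right)^{2}$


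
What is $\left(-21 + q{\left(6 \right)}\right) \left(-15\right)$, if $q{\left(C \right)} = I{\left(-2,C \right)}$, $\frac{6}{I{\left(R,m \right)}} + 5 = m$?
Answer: $225$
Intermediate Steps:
$I{\left(R,m \right)} = \frac{6}{-5 + m}$
$q{\left(C \right)} = \frac{6}{-5 + C}$
$\left(-21 + q{\left(6 \right)}\right) \left(-15\right) = \left(-21 + \frac{6}{-5 + 6}\right) \left(-15\right) = \left(-21 + \frac{6}{1}\right) \left(-15\right) = \left(-21 + 6 \cdot 1\right) \left(-15\right) = \left(-21 + 6\right) \left(-15\right) = \left(-15\right) \left(-15\right) = 225$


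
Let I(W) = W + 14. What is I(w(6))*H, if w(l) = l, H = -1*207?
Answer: -4140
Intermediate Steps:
H = -207
I(W) = 14 + W
I(w(6))*H = (14 + 6)*(-207) = 20*(-207) = -4140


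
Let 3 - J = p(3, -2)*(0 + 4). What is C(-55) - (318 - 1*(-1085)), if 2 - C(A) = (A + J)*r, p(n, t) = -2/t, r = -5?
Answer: -1681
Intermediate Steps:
J = -1 (J = 3 - (-2/(-2))*(0 + 4) = 3 - (-2*(-1/2))*4 = 3 - 4 = -1)
C(A) = -3 + 5*A (C(A) = 2 - (A - 1)*(-5) = 2 - (-1 + A)*(-5) = 2 - (5 - 5*A) = 2 + (-5 + 5*A) = -3 + 5*A)
C(-55) - (318 - 1*(-1085)) = (-3 + 5*(-55)) - (318 - 1*(-1085)) = (-3 - 275) - (318 + 1085) = -278 - 1*1403 = -278 - 1403 = -1681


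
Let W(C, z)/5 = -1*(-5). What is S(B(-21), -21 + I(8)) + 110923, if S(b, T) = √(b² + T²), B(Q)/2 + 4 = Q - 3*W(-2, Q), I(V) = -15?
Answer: 110923 + 4*√2581 ≈ 1.1113e+5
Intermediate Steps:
W(C, z) = 25 (W(C, z) = 5*(-1*(-5)) = 5*5 = 25)
B(Q) = -158 + 2*Q (B(Q) = -8 + 2*(Q - 3*25) = -8 + 2*(Q - 75) = -8 + 2*(-75 + Q) = -8 + (-150 + 2*Q) = -158 + 2*Q)
S(b, T) = √(T² + b²)
S(B(-21), -21 + I(8)) + 110923 = √((-21 - 15)² + (-158 + 2*(-21))²) + 110923 = √((-36)² + (-158 - 42)²) + 110923 = √(1296 + (-200)²) + 110923 = √(1296 + 40000) + 110923 = √41296 + 110923 = 4*√2581 + 110923 = 110923 + 4*√2581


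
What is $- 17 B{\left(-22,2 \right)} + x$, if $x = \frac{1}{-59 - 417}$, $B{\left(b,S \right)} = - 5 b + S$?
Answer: $- \frac{906305}{476} \approx -1904.0$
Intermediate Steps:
$B{\left(b,S \right)} = S - 5 b$
$x = - \frac{1}{476}$ ($x = \frac{1}{-476} = - \frac{1}{476} \approx -0.0021008$)
$- 17 B{\left(-22,2 \right)} + x = - 17 \left(2 - -110\right) - \frac{1}{476} = - 17 \left(2 + 110\right) - \frac{1}{476} = \left(-17\right) 112 - \frac{1}{476} = -1904 - \frac{1}{476} = - \frac{906305}{476}$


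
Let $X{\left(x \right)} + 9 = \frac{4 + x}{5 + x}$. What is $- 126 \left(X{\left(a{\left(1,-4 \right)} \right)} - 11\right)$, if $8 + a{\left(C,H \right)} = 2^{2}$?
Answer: $2520$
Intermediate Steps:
$a{\left(C,H \right)} = -4$ ($a{\left(C,H \right)} = -8 + 2^{2} = -8 + 4 = -4$)
$X{\left(x \right)} = -9 + \frac{4 + x}{5 + x}$
$- 126 \left(X{\left(a{\left(1,-4 \right)} \right)} - 11\right) = - 126 \left(\frac{-41 - -32}{5 - 4} - 11\right) = - 126 \left(\frac{-41 + 32}{1} - 11\right) = - 126 \left(1 \left(-9\right) - 11\right) = - 126 \left(-9 - 11\right) = \left(-126\right) \left(-20\right) = 2520$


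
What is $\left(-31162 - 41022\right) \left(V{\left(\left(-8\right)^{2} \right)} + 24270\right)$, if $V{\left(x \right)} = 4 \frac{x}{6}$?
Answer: $- \frac{5264956592}{3} \approx -1.755 \cdot 10^{9}$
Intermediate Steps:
$V{\left(x \right)} = \frac{2 x}{3}$ ($V{\left(x \right)} = 4 x \frac{1}{6} = 4 \frac{x}{6} = \frac{2 x}{3}$)
$\left(-31162 - 41022\right) \left(V{\left(\left(-8\right)^{2} \right)} + 24270\right) = \left(-31162 - 41022\right) \left(\frac{2 \left(-8\right)^{2}}{3} + 24270\right) = - 72184 \left(\frac{2}{3} \cdot 64 + 24270\right) = - 72184 \left(\frac{128}{3} + 24270\right) = \left(-72184\right) \frac{72938}{3} = - \frac{5264956592}{3}$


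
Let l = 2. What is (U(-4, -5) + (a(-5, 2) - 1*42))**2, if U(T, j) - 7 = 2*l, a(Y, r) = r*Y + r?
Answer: 1521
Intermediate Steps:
a(Y, r) = r + Y*r (a(Y, r) = Y*r + r = r + Y*r)
U(T, j) = 11 (U(T, j) = 7 + 2*2 = 7 + 4 = 11)
(U(-4, -5) + (a(-5, 2) - 1*42))**2 = (11 + (2*(1 - 5) - 1*42))**2 = (11 + (2*(-4) - 42))**2 = (11 + (-8 - 42))**2 = (11 - 50)**2 = (-39)**2 = 1521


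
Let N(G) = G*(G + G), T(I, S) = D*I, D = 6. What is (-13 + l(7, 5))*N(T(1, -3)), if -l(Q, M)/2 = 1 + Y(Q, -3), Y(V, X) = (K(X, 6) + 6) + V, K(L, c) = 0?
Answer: -2952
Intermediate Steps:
Y(V, X) = 6 + V (Y(V, X) = (0 + 6) + V = 6 + V)
T(I, S) = 6*I
l(Q, M) = -14 - 2*Q (l(Q, M) = -2*(1 + (6 + Q)) = -2*(7 + Q) = -14 - 2*Q)
N(G) = 2*G² (N(G) = G*(2*G) = 2*G²)
(-13 + l(7, 5))*N(T(1, -3)) = (-13 + (-14 - 2*7))*(2*(6*1)²) = (-13 + (-14 - 14))*(2*6²) = (-13 - 28)*(2*36) = -41*72 = -2952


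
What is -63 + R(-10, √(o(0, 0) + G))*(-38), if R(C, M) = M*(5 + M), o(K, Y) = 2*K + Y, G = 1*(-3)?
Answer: 51 - 190*I*√3 ≈ 51.0 - 329.09*I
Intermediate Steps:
G = -3
o(K, Y) = Y + 2*K
-63 + R(-10, √(o(0, 0) + G))*(-38) = -63 + (√((0 + 2*0) - 3)*(5 + √((0 + 2*0) - 3)))*(-38) = -63 + (√((0 + 0) - 3)*(5 + √((0 + 0) - 3)))*(-38) = -63 + (√(0 - 3)*(5 + √(0 - 3)))*(-38) = -63 + (√(-3)*(5 + √(-3)))*(-38) = -63 + ((I*√3)*(5 + I*√3))*(-38) = -63 + (I*√3*(5 + I*√3))*(-38) = -63 - 38*I*√3*(5 + I*√3)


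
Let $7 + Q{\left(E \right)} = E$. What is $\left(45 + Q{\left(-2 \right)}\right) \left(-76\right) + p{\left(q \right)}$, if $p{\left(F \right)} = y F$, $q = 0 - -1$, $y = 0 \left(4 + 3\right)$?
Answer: $-2736$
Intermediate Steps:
$y = 0$ ($y = 0 \cdot 7 = 0$)
$Q{\left(E \right)} = -7 + E$
$q = 1$ ($q = 0 + 1 = 1$)
$p{\left(F \right)} = 0$ ($p{\left(F \right)} = 0 F = 0$)
$\left(45 + Q{\left(-2 \right)}\right) \left(-76\right) + p{\left(q \right)} = \left(45 - 9\right) \left(-76\right) + 0 = 36 \left(-76\right) + 0 = -2736 + 0 = -2736$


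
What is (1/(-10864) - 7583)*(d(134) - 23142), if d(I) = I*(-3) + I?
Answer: 964277950665/5432 ≈ 1.7752e+8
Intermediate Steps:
d(I) = -2*I (d(I) = -3*I + I = -2*I)
(1/(-10864) - 7583)*(d(134) - 23142) = (1/(-10864) - 7583)*(-2*134 - 23142) = (-1/10864 - 7583)*(-268 - 23142) = -82381713/10864*(-23410) = 964277950665/5432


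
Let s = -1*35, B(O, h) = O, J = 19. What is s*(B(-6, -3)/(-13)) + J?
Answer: 37/13 ≈ 2.8462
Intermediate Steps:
s = -35
s*(B(-6, -3)/(-13)) + J = -(-210)/(-13) + 19 = -(-210)*(-1)/13 + 19 = -35*6/13 + 19 = -210/13 + 19 = 37/13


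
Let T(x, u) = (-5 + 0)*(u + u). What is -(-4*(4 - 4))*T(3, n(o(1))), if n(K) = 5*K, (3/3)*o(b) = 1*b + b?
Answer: 0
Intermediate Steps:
o(b) = 2*b (o(b) = 1*b + b = b + b = 2*b)
T(x, u) = -10*u
-(-4*(4 - 4))*T(3, n(o(1))) = -(-4*(4 - 4))*(-50*2*1) = -(-4*0)*(-50*2) = -0*(-10*10) = -0*(-100) = -1*0 = 0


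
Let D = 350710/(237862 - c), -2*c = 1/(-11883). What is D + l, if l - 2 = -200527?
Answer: -1133565163078915/5653028291 ≈ -2.0052e+5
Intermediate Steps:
c = 1/23766 (c = -½/(-11883) = -½*(-1/11883) = 1/23766 ≈ 4.2077e-5)
l = -200525 (l = 2 - 200527 = -200525)
D = 8334973860/5653028291 (D = 350710/(237862 - 1*1/23766) = 350710/(237862 - 1/23766) = 350710/(5653028291/23766) = 350710*(23766/5653028291) = 8334973860/5653028291 ≈ 1.4744)
D + l = 8334973860/5653028291 - 200525 = -1133565163078915/5653028291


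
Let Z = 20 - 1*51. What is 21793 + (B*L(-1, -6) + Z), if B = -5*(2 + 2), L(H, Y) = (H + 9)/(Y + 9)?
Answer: 65126/3 ≈ 21709.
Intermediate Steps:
L(H, Y) = (9 + H)/(9 + Y)
B = -20 (B = -5*4 = -20)
Z = -31 (Z = 20 - 51 = -31)
21793 + (B*L(-1, -6) + Z) = 21793 + (-20*(9 - 1)/(9 - 6) - 31) = 21793 + (-20*8/3 - 31) = 21793 + (-160/3 - 31) = 21793 - 253/3 = 65126/3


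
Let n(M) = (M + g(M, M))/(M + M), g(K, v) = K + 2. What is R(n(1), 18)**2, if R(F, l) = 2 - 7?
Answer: 25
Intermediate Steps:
g(K, v) = 2 + K
n(M) = (2 + 2*M)/(2*M) (n(M) = (M + (2 + M))/(M + M) = (2 + 2*M)/((2*M)) = (2 + 2*M)*(1/(2*M)) = (2 + 2*M)/(2*M))
R(F, l) = -5
R(n(1), 18)**2 = (-5)**2 = 25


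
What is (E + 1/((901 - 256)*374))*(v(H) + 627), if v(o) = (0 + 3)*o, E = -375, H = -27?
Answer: -8231973659/40205 ≈ -2.0475e+5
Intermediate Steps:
v(o) = 3*o
(E + 1/((901 - 256)*374))*(v(H) + 627) = (-375 + 1/((901 - 256)*374))*(3*(-27) + 627) = (-375 + (1/374)/645)*(-81 + 627) = (-375 + (1/645)*(1/374))*546 = (-375 + 1/241230)*546 = -90461249/241230*546 = -8231973659/40205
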